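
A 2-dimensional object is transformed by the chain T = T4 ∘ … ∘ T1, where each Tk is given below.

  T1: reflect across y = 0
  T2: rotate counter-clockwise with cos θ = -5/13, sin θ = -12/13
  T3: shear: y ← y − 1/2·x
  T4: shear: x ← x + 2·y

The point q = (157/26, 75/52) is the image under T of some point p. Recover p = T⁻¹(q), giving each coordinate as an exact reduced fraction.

T1 = [1 0 0; 0 -1 0; 0 0 1]
T2·T1 = [-5/13 -12/13 0; -12/13 5/13 0; 0 0 1]
T3·…·T1 = [-5/13 -12/13 0; -19/26 11/13 0; 0 0 1]
T4·…·T1 = [-24/13 10/13 0; -19/26 11/13 0; 0 0 1]
det M = -1; M⁻¹ = [-11/13 10/13 0; -19/26 24/13 0; 0 0 1]
M⁻¹ · (157/26, 75/52)ᵀ = (-4, -7/4)ᵀ

p = (-4, -7/4)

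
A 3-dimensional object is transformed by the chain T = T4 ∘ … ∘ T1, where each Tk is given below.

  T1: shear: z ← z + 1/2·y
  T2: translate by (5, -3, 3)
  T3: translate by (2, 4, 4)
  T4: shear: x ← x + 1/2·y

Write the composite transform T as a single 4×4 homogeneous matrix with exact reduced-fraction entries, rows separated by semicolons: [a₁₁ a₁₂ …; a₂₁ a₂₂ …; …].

T1 = [1 0 0 0; 0 1 0 0; 0 1/2 1 0; 0 0 0 1]
T2·T1 = [1 0 0 5; 0 1 0 -3; 0 1/2 1 3; 0 0 0 1]
T3·…·T1 = [1 0 0 7; 0 1 0 1; 0 1/2 1 7; 0 0 0 1]
T4·…·T1 = [1 1/2 0 15/2; 0 1 0 1; 0 1/2 1 7; 0 0 0 1]

T = [1 1/2 0 15/2; 0 1 0 1; 0 1/2 1 7; 0 0 0 1]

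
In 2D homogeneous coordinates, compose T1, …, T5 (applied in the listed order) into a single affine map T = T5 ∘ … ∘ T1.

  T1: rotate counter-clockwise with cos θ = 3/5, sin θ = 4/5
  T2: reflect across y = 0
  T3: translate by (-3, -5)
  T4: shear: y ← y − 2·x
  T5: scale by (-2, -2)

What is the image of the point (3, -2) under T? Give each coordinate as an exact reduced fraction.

T1 rotate counter-clockwise with cos θ = 3/5, sin θ = 4/5: (3, -2) → (17/5, 6/5)
T2 reflect across y = 0: (17/5, 6/5) → (17/5, -6/5)
T3 translate by (-3, -5): (17/5, -6/5) → (2/5, -31/5)
T4 shear: y ← y − 2·x: (2/5, -31/5) → (2/5, -7)
T5 scale by (-2, -2): (2/5, -7) → (-4/5, 14)

T(p) = (-4/5, 14)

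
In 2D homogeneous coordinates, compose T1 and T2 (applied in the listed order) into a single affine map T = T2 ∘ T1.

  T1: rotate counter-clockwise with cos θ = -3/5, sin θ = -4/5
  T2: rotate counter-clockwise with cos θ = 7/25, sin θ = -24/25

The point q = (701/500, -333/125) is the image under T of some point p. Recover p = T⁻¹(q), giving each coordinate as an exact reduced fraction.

p = (-9/4, 2)

T1 = [-3/5 4/5 0; -4/5 -3/5 0; 0 0 1]
T2·T1 = [-117/125 -44/125 0; 44/125 -117/125 0; 0 0 1]
det M = 1; M⁻¹ = [-117/125 44/125 0; -44/125 -117/125 0; 0 0 1]
M⁻¹ · (701/500, -333/125)ᵀ = (-9/4, 2)ᵀ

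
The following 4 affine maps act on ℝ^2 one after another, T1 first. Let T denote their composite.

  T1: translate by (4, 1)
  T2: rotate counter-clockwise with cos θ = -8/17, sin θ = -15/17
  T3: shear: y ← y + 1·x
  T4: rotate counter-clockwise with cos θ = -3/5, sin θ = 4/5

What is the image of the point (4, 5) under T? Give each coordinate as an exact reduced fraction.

T1 translate by (4, 1): (4, 5) → (8, 6)
T2 rotate counter-clockwise with cos θ = -8/17, sin θ = -15/17: (8, 6) → (26/17, -168/17)
T3 shear: y ← y + 1·x: (26/17, -168/17) → (26/17, -142/17)
T4 rotate counter-clockwise with cos θ = -3/5, sin θ = 4/5: (26/17, -142/17) → (98/17, 106/17)

T(p) = (98/17, 106/17)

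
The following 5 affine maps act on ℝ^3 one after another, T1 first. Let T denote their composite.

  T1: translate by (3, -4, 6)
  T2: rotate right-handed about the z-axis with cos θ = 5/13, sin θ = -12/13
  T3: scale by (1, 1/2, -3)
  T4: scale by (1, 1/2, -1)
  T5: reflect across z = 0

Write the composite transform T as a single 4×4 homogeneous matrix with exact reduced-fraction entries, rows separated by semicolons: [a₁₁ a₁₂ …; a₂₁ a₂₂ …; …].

T1 = [1 0 0 3; 0 1 0 -4; 0 0 1 6; 0 0 0 1]
T2·T1 = [5/13 12/13 0 -33/13; -12/13 5/13 0 -56/13; 0 0 1 6; 0 0 0 1]
T3·…·T1 = [5/13 12/13 0 -33/13; -6/13 5/26 0 -28/13; 0 0 -3 -18; 0 0 0 1]
T4·…·T1 = [5/13 12/13 0 -33/13; -3/13 5/52 0 -14/13; 0 0 3 18; 0 0 0 1]
T5·…·T1 = [5/13 12/13 0 -33/13; -3/13 5/52 0 -14/13; 0 0 -3 -18; 0 0 0 1]

T = [5/13 12/13 0 -33/13; -3/13 5/52 0 -14/13; 0 0 -3 -18; 0 0 0 1]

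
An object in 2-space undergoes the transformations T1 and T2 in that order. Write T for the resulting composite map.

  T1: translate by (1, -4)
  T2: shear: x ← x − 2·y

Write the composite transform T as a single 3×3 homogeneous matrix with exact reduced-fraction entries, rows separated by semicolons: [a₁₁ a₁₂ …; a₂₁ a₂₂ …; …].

T1 = [1 0 1; 0 1 -4; 0 0 1]
T2·T1 = [1 -2 9; 0 1 -4; 0 0 1]

T = [1 -2 9; 0 1 -4; 0 0 1]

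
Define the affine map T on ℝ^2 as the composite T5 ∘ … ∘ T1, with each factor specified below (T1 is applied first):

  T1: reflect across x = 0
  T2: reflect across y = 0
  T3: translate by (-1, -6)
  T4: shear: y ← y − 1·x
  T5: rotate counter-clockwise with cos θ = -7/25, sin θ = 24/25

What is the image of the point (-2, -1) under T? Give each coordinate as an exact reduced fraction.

T(p) = (137/25, 66/25)

T1 reflect across x = 0: (-2, -1) → (2, -1)
T2 reflect across y = 0: (2, -1) → (2, 1)
T3 translate by (-1, -6): (2, 1) → (1, -5)
T4 shear: y ← y − 1·x: (1, -5) → (1, -6)
T5 rotate counter-clockwise with cos θ = -7/25, sin θ = 24/25: (1, -6) → (137/25, 66/25)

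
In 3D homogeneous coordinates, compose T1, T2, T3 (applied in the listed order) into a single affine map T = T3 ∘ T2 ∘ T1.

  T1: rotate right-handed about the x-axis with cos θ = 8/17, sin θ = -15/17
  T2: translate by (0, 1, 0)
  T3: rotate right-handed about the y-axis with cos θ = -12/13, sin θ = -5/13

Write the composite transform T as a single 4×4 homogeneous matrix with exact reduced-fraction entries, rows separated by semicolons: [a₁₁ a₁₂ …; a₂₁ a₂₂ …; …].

T1 = [1 0 0 0; 0 8/17 15/17 0; 0 -15/17 8/17 0; 0 0 0 1]
T2·T1 = [1 0 0 0; 0 8/17 15/17 1; 0 -15/17 8/17 0; 0 0 0 1]
T3·…·T1 = [-12/13 75/221 -40/221 0; 0 8/17 15/17 1; 5/13 180/221 -96/221 0; 0 0 0 1]

T = [-12/13 75/221 -40/221 0; 0 8/17 15/17 1; 5/13 180/221 -96/221 0; 0 0 0 1]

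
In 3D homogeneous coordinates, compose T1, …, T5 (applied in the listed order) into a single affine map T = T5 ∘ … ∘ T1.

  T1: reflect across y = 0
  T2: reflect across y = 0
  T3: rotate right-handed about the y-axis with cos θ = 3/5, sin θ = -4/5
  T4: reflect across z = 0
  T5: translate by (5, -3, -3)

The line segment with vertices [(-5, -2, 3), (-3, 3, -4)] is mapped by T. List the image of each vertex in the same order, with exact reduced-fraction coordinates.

T1 reflect across y = 0: (-5, -2, 3) → (-5, 2, 3); (-3, 3, -4) → (-3, -3, -4)
T2 reflect across y = 0: (-5, 2, 3) → (-5, -2, 3); (-3, -3, -4) → (-3, 3, -4)
T3 rotate right-handed about the y-axis with cos θ = 3/5, sin θ = -4/5: (-5, -2, 3) → (-27/5, -2, -11/5); (-3, 3, -4) → (7/5, 3, -24/5)
T4 reflect across z = 0: (-27/5, -2, -11/5) → (-27/5, -2, 11/5); (7/5, 3, -24/5) → (7/5, 3, 24/5)
T5 translate by (5, -3, -3): (-27/5, -2, 11/5) → (-2/5, -5, -4/5); (7/5, 3, 24/5) → (32/5, 0, 9/5)

image vertices: (-2/5, -5, -4/5), (32/5, 0, 9/5)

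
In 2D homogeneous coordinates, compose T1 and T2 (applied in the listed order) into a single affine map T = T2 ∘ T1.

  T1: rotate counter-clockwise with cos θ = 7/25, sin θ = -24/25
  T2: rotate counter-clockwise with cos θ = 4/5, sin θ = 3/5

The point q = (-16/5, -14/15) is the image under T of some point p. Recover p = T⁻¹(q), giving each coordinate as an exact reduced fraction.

T1 = [7/25 24/25 0; -24/25 7/25 0; 0 0 1]
T2·T1 = [4/5 3/5 0; -3/5 4/5 0; 0 0 1]
det M = 1; M⁻¹ = [4/5 -3/5 0; 3/5 4/5 0; 0 0 1]
M⁻¹ · (-16/5, -14/15)ᵀ = (-2, -8/3)ᵀ

p = (-2, -8/3)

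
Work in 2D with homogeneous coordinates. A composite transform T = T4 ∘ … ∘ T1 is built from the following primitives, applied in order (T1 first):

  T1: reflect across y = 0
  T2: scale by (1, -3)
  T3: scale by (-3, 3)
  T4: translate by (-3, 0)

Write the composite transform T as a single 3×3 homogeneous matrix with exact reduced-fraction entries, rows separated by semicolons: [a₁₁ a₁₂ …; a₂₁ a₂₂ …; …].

T1 = [1 0 0; 0 -1 0; 0 0 1]
T2·T1 = [1 0 0; 0 3 0; 0 0 1]
T3·…·T1 = [-3 0 0; 0 9 0; 0 0 1]
T4·…·T1 = [-3 0 -3; 0 9 0; 0 0 1]

T = [-3 0 -3; 0 9 0; 0 0 1]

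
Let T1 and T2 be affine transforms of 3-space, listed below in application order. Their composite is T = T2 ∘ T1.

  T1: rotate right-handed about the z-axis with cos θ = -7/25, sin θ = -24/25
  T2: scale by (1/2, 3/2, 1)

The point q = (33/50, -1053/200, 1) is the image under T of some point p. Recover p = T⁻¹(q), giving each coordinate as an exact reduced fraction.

T1 = [-7/25 24/25 0 0; -24/25 -7/25 0 0; 0 0 1 0; 0 0 0 1]
T2·T1 = [-7/50 12/25 0 0; -36/25 -21/50 0 0; 0 0 1 0; 0 0 0 1]
det M = 3/4; M⁻¹ = [-14/25 -16/25 0 0; 48/25 -14/75 0 0; 0 0 1 0; 0 0 0 1]
M⁻¹ · (33/50, -1053/200, 1)ᵀ = (3, 9/4, 1)ᵀ

p = (3, 9/4, 1)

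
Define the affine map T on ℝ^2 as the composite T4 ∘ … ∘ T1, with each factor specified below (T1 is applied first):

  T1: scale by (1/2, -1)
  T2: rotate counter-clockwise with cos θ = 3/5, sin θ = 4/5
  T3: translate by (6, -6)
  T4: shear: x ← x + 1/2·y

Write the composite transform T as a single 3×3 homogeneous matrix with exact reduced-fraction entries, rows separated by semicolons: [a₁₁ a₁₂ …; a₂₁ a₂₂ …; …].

T = [1/2 1/2 3; 2/5 -3/5 -6; 0 0 1]

T1 = [1/2 0 0; 0 -1 0; 0 0 1]
T2·T1 = [3/10 4/5 0; 2/5 -3/5 0; 0 0 1]
T3·…·T1 = [3/10 4/5 6; 2/5 -3/5 -6; 0 0 1]
T4·…·T1 = [1/2 1/2 3; 2/5 -3/5 -6; 0 0 1]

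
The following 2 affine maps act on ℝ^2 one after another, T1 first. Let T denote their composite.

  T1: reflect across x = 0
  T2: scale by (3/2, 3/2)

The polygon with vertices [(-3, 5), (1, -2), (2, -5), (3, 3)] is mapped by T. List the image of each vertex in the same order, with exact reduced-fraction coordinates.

image vertices: (9/2, 15/2), (-3/2, -3), (-3, -15/2), (-9/2, 9/2)

T1 reflect across x = 0: (-3, 5) → (3, 5); (1, -2) → (-1, -2); (2, -5) → (-2, -5); (3, 3) → (-3, 3)
T2 scale by (3/2, 3/2): (3, 5) → (9/2, 15/2); (-1, -2) → (-3/2, -3); (-2, -5) → (-3, -15/2); (-3, 3) → (-9/2, 9/2)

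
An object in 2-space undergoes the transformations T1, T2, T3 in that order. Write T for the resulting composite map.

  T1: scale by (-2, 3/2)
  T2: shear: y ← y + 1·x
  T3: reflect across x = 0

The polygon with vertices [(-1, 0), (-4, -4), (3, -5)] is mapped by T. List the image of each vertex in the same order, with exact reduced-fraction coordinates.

T1 scale by (-2, 3/2): (-1, 0) → (2, 0); (-4, -4) → (8, -6); (3, -5) → (-6, -15/2)
T2 shear: y ← y + 1·x: (2, 0) → (2, 2); (8, -6) → (8, 2); (-6, -15/2) → (-6, -27/2)
T3 reflect across x = 0: (2, 2) → (-2, 2); (8, 2) → (-8, 2); (-6, -27/2) → (6, -27/2)

image vertices: (-2, 2), (-8, 2), (6, -27/2)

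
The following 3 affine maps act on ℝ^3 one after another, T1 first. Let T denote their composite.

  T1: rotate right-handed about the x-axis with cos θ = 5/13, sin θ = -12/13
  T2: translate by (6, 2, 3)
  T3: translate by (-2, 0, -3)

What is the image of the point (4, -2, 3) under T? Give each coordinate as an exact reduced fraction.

T1 rotate right-handed about the x-axis with cos θ = 5/13, sin θ = -12/13: (4, -2, 3) → (4, 2, 3)
T2 translate by (6, 2, 3): (4, 2, 3) → (10, 4, 6)
T3 translate by (-2, 0, -3): (10, 4, 6) → (8, 4, 3)

T(p) = (8, 4, 3)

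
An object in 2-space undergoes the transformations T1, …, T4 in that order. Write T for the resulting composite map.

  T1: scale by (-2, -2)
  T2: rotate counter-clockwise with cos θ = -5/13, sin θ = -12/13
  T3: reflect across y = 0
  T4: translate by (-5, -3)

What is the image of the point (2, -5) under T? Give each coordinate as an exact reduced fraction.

T(p) = (75/13, -37/13)

T1 scale by (-2, -2): (2, -5) → (-4, 10)
T2 rotate counter-clockwise with cos θ = -5/13, sin θ = -12/13: (-4, 10) → (140/13, -2/13)
T3 reflect across y = 0: (140/13, -2/13) → (140/13, 2/13)
T4 translate by (-5, -3): (140/13, 2/13) → (75/13, -37/13)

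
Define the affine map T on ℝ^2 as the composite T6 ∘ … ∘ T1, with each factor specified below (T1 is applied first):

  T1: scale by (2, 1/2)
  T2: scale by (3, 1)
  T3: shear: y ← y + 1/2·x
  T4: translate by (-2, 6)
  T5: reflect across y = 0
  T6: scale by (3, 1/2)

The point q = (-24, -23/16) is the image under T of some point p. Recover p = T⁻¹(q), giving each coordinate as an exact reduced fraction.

T1 = [2 0 0; 0 1/2 0; 0 0 1]
T2·T1 = [6 0 0; 0 1/2 0; 0 0 1]
T3·…·T1 = [6 0 0; 3 1/2 0; 0 0 1]
T4·…·T1 = [6 0 -2; 3 1/2 6; 0 0 1]
T5·…·T1 = [6 0 -2; -3 -1/2 -6; 0 0 1]
T6·…·T1 = [18 0 -6; -3/2 -1/4 -3; 0 0 1]
det M = -9/2; M⁻¹ = [1/18 0 1/3; -1/3 -4 -14; 0 0 1]
M⁻¹ · (-24, -23/16)ᵀ = (-1, -1/4)ᵀ

p = (-1, -1/4)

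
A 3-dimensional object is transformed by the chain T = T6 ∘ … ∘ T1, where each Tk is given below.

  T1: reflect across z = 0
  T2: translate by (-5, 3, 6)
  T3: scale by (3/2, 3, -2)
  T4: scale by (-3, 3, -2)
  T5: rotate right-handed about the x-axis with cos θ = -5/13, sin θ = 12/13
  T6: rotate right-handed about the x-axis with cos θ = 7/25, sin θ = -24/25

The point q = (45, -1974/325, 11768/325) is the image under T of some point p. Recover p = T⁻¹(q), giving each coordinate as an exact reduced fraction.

p = (-5, -1, -2)

T1 = [1 0 0 0; 0 1 0 0; 0 0 -1 0; 0 0 0 1]
T2·T1 = [1 0 0 -5; 0 1 0 3; 0 0 -1 6; 0 0 0 1]
T3·…·T1 = [3/2 0 0 -15/2; 0 3 0 9; 0 0 2 -12; 0 0 0 1]
T4·…·T1 = [-9/2 0 0 45/2; 0 9 0 27; 0 0 -4 24; 0 0 0 1]
T5·…·T1 = [-9/2 0 0 45/2; 0 -45/13 48/13 -423/13; 0 108/13 20/13 204/13; 0 0 0 1]
T6·…·T1 = [-9/2 0 0 45/2; 0 2277/325 816/325 387/65; 0 1836/325 -1012/325 2316/65; 0 0 0 1]
det M = 162; M⁻¹ = [-2/9 0 0 5; 0 253/2925 68/975 -3; 0 51/325 -253/1300 6; 0 0 0 1]
M⁻¹ · (45, -1974/325, 11768/325)ᵀ = (-5, -1, -2)ᵀ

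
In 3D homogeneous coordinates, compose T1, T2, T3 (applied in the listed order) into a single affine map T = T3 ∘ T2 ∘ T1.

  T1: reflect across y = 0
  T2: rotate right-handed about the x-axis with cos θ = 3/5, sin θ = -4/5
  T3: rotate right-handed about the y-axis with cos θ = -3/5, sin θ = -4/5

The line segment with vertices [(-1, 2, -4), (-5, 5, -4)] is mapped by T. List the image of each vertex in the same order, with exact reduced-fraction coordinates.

T1 reflect across y = 0: (-1, 2, -4) → (-1, -2, -4); (-5, 5, -4) → (-5, -5, -4)
T2 rotate right-handed about the x-axis with cos θ = 3/5, sin θ = -4/5: (-1, -2, -4) → (-1, -22/5, -4/5); (-5, -5, -4) → (-5, -31/5, 8/5)
T3 rotate right-handed about the y-axis with cos θ = -3/5, sin θ = -4/5: (-1, -22/5, -4/5) → (31/25, -22/5, -8/25); (-5, -31/5, 8/5) → (43/25, -31/5, -124/25)

image vertices: (31/25, -22/5, -8/25), (43/25, -31/5, -124/25)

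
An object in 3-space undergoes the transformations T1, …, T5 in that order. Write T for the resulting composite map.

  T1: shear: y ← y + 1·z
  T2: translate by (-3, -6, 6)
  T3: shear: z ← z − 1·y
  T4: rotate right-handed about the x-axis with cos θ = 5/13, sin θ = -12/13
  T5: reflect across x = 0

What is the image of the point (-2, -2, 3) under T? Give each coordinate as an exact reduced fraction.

T1 shear: y ← y + 1·z: (-2, -2, 3) → (-2, 1, 3)
T2 translate by (-3, -6, 6): (-2, 1, 3) → (-5, -5, 9)
T3 shear: z ← z − 1·y: (-5, -5, 9) → (-5, -5, 14)
T4 rotate right-handed about the x-axis with cos θ = 5/13, sin θ = -12/13: (-5, -5, 14) → (-5, 11, 10)
T5 reflect across x = 0: (-5, 11, 10) → (5, 11, 10)

T(p) = (5, 11, 10)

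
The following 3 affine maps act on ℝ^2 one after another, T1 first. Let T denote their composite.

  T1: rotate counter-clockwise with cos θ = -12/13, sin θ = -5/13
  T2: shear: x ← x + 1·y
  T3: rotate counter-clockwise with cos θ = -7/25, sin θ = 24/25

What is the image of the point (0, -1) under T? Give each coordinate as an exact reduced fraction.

T(p) = (-337/325, 84/325)

T1 rotate counter-clockwise with cos θ = -12/13, sin θ = -5/13: (0, -1) → (-5/13, 12/13)
T2 shear: x ← x + 1·y: (-5/13, 12/13) → (7/13, 12/13)
T3 rotate counter-clockwise with cos θ = -7/25, sin θ = 24/25: (7/13, 12/13) → (-337/325, 84/325)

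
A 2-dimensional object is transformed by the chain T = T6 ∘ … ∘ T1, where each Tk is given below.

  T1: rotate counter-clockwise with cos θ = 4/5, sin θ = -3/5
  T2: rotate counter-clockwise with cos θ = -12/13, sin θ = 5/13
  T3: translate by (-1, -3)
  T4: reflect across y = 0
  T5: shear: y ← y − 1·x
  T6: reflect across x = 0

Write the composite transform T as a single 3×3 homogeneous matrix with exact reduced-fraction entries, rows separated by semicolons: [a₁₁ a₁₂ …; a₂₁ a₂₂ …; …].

T = [33/65 56/65 1; -23/65 89/65 4; 0 0 1]

T1 = [4/5 3/5 0; -3/5 4/5 0; 0 0 1]
T2·T1 = [-33/65 -56/65 0; 56/65 -33/65 0; 0 0 1]
T3·…·T1 = [-33/65 -56/65 -1; 56/65 -33/65 -3; 0 0 1]
T4·…·T1 = [-33/65 -56/65 -1; -56/65 33/65 3; 0 0 1]
T5·…·T1 = [-33/65 -56/65 -1; -23/65 89/65 4; 0 0 1]
T6·…·T1 = [33/65 56/65 1; -23/65 89/65 4; 0 0 1]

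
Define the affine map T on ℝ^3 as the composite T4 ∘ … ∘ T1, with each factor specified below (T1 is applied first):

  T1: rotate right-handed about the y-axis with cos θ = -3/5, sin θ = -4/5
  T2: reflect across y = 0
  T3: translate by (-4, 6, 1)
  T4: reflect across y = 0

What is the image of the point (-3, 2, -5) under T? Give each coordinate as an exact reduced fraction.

T(p) = (9/5, -4, 8/5)

T1 rotate right-handed about the y-axis with cos θ = -3/5, sin θ = -4/5: (-3, 2, -5) → (29/5, 2, 3/5)
T2 reflect across y = 0: (29/5, 2, 3/5) → (29/5, -2, 3/5)
T3 translate by (-4, 6, 1): (29/5, -2, 3/5) → (9/5, 4, 8/5)
T4 reflect across y = 0: (9/5, 4, 8/5) → (9/5, -4, 8/5)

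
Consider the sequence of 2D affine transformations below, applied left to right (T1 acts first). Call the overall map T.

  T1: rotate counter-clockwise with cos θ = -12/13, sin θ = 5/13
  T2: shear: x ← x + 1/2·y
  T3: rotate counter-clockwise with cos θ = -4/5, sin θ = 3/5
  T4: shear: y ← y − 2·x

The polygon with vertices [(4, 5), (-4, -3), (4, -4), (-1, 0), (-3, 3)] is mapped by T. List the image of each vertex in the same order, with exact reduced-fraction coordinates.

T1 rotate counter-clockwise with cos θ = -12/13, sin θ = 5/13: (4, 5) → (-73/13, -40/13); (-4, -3) → (63/13, 16/13); (4, -4) → (-28/13, 68/13); (-1, 0) → (12/13, -5/13); (-3, 3) → (21/13, -51/13)
T2 shear: x ← x + 1/2·y: (-73/13, -40/13) → (-93/13, -40/13); (63/13, 16/13) → (71/13, 16/13); (-28/13, 68/13) → (6/13, 68/13); (12/13, -5/13) → (19/26, -5/13); (21/13, -51/13) → (-9/26, -51/13)
T3 rotate counter-clockwise with cos θ = -4/5, sin θ = 3/5: (-93/13, -40/13) → (492/65, -119/65); (71/13, 16/13) → (-332/65, 149/65); (6/13, 68/13) → (-228/65, -254/65); (19/26, -5/13) → (-23/65, 97/130); (-9/26, -51/13) → (171/65, 381/130)
T4 shear: y ← y − 2·x: (492/65, -119/65) → (492/65, -1103/65); (-332/65, 149/65) → (-332/65, 813/65); (-228/65, -254/65) → (-228/65, 202/65); (-23/65, 97/130) → (-23/65, 189/130); (171/65, 381/130) → (171/65, -303/130)

image vertices: (492/65, -1103/65), (-332/65, 813/65), (-228/65, 202/65), (-23/65, 189/130), (171/65, -303/130)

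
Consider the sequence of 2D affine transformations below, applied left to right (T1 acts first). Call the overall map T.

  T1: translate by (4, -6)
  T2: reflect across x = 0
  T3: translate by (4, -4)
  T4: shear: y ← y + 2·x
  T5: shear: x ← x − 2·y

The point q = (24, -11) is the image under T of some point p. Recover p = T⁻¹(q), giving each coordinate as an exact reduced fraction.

p = (-2, -5)

T1 = [1 0 4; 0 1 -6; 0 0 1]
T2·T1 = [-1 0 -4; 0 1 -6; 0 0 1]
T3·…·T1 = [-1 0 0; 0 1 -10; 0 0 1]
T4·…·T1 = [-1 0 0; -2 1 -10; 0 0 1]
T5·…·T1 = [3 -2 20; -2 1 -10; 0 0 1]
det M = -1; M⁻¹ = [-1 -2 0; -2 -3 10; 0 0 1]
M⁻¹ · (24, -11)ᵀ = (-2, -5)ᵀ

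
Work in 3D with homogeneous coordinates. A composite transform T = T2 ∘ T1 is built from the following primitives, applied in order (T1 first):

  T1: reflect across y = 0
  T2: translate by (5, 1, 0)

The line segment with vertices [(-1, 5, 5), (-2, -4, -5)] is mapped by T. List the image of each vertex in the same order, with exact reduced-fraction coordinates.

image vertices: (4, -4, 5), (3, 5, -5)

T1 reflect across y = 0: (-1, 5, 5) → (-1, -5, 5); (-2, -4, -5) → (-2, 4, -5)
T2 translate by (5, 1, 0): (-1, -5, 5) → (4, -4, 5); (-2, 4, -5) → (3, 5, -5)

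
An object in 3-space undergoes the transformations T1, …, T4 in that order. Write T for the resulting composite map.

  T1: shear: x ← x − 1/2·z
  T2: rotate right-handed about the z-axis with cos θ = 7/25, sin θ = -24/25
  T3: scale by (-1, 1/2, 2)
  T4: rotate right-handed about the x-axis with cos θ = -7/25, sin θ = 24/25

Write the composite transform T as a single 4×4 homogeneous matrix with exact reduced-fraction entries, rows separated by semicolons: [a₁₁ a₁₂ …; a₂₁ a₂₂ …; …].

T = [-7/25 -24/25 7/50 0; 84/625 -49/1250 -1242/625 0; -288/625 84/625 -206/625 0; 0 0 0 1]

T1 = [1 0 -1/2 0; 0 1 0 0; 0 0 1 0; 0 0 0 1]
T2·T1 = [7/25 24/25 -7/50 0; -24/25 7/25 12/25 0; 0 0 1 0; 0 0 0 1]
T3·…·T1 = [-7/25 -24/25 7/50 0; -12/25 7/50 6/25 0; 0 0 2 0; 0 0 0 1]
T4·…·T1 = [-7/25 -24/25 7/50 0; 84/625 -49/1250 -1242/625 0; -288/625 84/625 -206/625 0; 0 0 0 1]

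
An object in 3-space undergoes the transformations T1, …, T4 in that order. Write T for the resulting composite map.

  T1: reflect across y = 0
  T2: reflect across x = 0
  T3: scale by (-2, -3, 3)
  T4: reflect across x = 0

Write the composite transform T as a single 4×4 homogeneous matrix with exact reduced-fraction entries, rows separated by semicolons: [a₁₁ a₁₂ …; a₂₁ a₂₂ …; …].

T = [-2 0 0 0; 0 3 0 0; 0 0 3 0; 0 0 0 1]

T1 = [1 0 0 0; 0 -1 0 0; 0 0 1 0; 0 0 0 1]
T2·T1 = [-1 0 0 0; 0 -1 0 0; 0 0 1 0; 0 0 0 1]
T3·…·T1 = [2 0 0 0; 0 3 0 0; 0 0 3 0; 0 0 0 1]
T4·…·T1 = [-2 0 0 0; 0 3 0 0; 0 0 3 0; 0 0 0 1]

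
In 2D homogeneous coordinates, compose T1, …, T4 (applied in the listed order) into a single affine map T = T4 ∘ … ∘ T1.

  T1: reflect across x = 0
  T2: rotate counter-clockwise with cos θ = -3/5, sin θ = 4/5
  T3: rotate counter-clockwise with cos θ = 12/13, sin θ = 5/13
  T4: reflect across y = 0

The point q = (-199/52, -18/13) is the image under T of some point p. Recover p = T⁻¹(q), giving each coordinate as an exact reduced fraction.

p = (-4, 3/4)

T1 = [-1 0 0; 0 1 0; 0 0 1]
T2·T1 = [3/5 -4/5 0; -4/5 -3/5 0; 0 0 1]
T3·…·T1 = [56/65 -33/65 0; -33/65 -56/65 0; 0 0 1]
T4·…·T1 = [56/65 -33/65 0; 33/65 56/65 0; 0 0 1]
det M = 1; M⁻¹ = [56/65 33/65 0; -33/65 56/65 0; 0 0 1]
M⁻¹ · (-199/52, -18/13)ᵀ = (-4, 3/4)ᵀ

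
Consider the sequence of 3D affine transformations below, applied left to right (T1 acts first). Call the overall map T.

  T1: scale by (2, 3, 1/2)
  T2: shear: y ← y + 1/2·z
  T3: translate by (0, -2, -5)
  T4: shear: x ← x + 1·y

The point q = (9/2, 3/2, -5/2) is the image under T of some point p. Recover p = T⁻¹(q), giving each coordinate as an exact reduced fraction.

p = (3/2, 3/4, 5)

T1 = [2 0 0 0; 0 3 0 0; 0 0 1/2 0; 0 0 0 1]
T2·T1 = [2 0 0 0; 0 3 1/4 0; 0 0 1/2 0; 0 0 0 1]
T3·…·T1 = [2 0 0 0; 0 3 1/4 -2; 0 0 1/2 -5; 0 0 0 1]
T4·…·T1 = [2 3 1/4 -2; 0 3 1/4 -2; 0 0 1/2 -5; 0 0 0 1]
det M = 3; M⁻¹ = [1/2 -1/2 0 0; 0 1/3 -1/6 -1/6; 0 0 2 10; 0 0 0 1]
M⁻¹ · (9/2, 3/2, -5/2)ᵀ = (3/2, 3/4, 5)ᵀ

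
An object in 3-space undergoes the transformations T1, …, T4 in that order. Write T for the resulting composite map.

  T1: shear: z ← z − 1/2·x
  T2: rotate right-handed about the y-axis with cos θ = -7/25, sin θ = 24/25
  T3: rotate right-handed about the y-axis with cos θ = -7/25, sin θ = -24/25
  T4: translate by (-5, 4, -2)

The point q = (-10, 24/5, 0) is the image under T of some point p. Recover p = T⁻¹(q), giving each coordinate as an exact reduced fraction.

T1 = [1 0 0 0; 0 1 0 0; -1/2 0 1 0; 0 0 0 1]
T2·T1 = [-19/25 0 24/25 0; 0 1 0 0; -41/50 0 -7/25 0; 0 0 0 1]
T3·…·T1 = [1 0 0 0; 0 1 0 0; -1/2 0 1 0; 0 0 0 1]
T4·…·T1 = [1 0 0 -5; 0 1 0 4; -1/2 0 1 -2; 0 0 0 1]
det M = 1; M⁻¹ = [1 0 0 5; 0 1 0 -4; 1/2 0 1 9/2; 0 0 0 1]
M⁻¹ · (-10, 24/5, 0)ᵀ = (-5, 4/5, -1/2)ᵀ

p = (-5, 4/5, -1/2)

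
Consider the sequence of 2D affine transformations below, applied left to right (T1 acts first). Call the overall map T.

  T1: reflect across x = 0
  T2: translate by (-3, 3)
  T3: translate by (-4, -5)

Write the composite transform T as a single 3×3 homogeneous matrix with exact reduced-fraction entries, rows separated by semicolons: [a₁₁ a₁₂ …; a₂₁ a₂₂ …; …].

T1 = [-1 0 0; 0 1 0; 0 0 1]
T2·T1 = [-1 0 -3; 0 1 3; 0 0 1]
T3·…·T1 = [-1 0 -7; 0 1 -2; 0 0 1]

T = [-1 0 -7; 0 1 -2; 0 0 1]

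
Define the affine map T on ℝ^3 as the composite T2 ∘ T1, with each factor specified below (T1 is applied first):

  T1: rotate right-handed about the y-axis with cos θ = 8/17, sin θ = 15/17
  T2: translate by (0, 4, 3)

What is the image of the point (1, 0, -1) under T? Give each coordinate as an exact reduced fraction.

T1 rotate right-handed about the y-axis with cos θ = 8/17, sin θ = 15/17: (1, 0, -1) → (-7/17, 0, -23/17)
T2 translate by (0, 4, 3): (-7/17, 0, -23/17) → (-7/17, 4, 28/17)

T(p) = (-7/17, 4, 28/17)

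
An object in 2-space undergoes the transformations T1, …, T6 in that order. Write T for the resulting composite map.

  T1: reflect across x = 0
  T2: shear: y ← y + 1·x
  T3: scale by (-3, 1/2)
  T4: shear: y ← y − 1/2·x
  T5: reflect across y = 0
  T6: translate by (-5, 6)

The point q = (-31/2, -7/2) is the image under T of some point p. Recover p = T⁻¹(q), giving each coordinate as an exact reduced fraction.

T1 = [-1 0 0; 0 1 0; 0 0 1]
T2·T1 = [-1 0 0; -1 1 0; 0 0 1]
T3·…·T1 = [3 0 0; -1/2 1/2 0; 0 0 1]
T4·…·T1 = [3 0 0; -2 1/2 0; 0 0 1]
T5·…·T1 = [3 0 0; 2 -1/2 0; 0 0 1]
T6·…·T1 = [3 0 -5; 2 -1/2 6; 0 0 1]
det M = -3/2; M⁻¹ = [1/3 0 5/3; 4/3 -2 56/3; 0 0 1]
M⁻¹ · (-31/2, -7/2)ᵀ = (-7/2, 5)ᵀ

p = (-7/2, 5)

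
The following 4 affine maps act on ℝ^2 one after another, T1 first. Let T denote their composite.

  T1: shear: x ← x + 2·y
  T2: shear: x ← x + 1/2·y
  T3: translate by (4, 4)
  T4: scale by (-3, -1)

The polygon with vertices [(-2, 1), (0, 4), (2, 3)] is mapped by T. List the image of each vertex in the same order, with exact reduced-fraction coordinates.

T1 shear: x ← x + 2·y: (-2, 1) → (0, 1); (0, 4) → (8, 4); (2, 3) → (8, 3)
T2 shear: x ← x + 1/2·y: (0, 1) → (1/2, 1); (8, 4) → (10, 4); (8, 3) → (19/2, 3)
T3 translate by (4, 4): (1/2, 1) → (9/2, 5); (10, 4) → (14, 8); (19/2, 3) → (27/2, 7)
T4 scale by (-3, -1): (9/2, 5) → (-27/2, -5); (14, 8) → (-42, -8); (27/2, 7) → (-81/2, -7)

image vertices: (-27/2, -5), (-42, -8), (-81/2, -7)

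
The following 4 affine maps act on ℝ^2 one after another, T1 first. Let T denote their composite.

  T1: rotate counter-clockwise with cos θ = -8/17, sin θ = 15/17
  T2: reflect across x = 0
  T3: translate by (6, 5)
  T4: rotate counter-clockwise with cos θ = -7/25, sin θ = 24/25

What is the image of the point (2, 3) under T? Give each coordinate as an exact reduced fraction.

T1 rotate counter-clockwise with cos θ = -8/17, sin θ = 15/17: (2, 3) → (-61/17, 6/17)
T2 reflect across x = 0: (-61/17, 6/17) → (61/17, 6/17)
T3 translate by (6, 5): (61/17, 6/17) → (163/17, 91/17)
T4 rotate counter-clockwise with cos θ = -7/25, sin θ = 24/25: (163/17, 91/17) → (-133/17, 131/17)

T(p) = (-133/17, 131/17)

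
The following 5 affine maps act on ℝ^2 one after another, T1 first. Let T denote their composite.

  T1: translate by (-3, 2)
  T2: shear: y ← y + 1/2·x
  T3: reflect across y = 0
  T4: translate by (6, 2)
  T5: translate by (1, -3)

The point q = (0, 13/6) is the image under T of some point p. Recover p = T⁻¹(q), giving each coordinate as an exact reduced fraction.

p = (-4, -5/3)

T1 = [1 0 -3; 0 1 2; 0 0 1]
T2·T1 = [1 0 -3; 1/2 1 1/2; 0 0 1]
T3·…·T1 = [1 0 -3; -1/2 -1 -1/2; 0 0 1]
T4·…·T1 = [1 0 3; -1/2 -1 3/2; 0 0 1]
T5·…·T1 = [1 0 4; -1/2 -1 -3/2; 0 0 1]
det M = -1; M⁻¹ = [1 0 -4; -1/2 -1 1/2; 0 0 1]
M⁻¹ · (0, 13/6)ᵀ = (-4, -5/3)ᵀ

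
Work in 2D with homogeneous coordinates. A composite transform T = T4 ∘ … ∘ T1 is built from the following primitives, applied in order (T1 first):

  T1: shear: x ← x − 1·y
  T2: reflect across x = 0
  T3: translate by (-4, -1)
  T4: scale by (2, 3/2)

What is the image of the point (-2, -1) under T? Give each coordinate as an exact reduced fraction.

T1 shear: x ← x − 1·y: (-2, -1) → (-1, -1)
T2 reflect across x = 0: (-1, -1) → (1, -1)
T3 translate by (-4, -1): (1, -1) → (-3, -2)
T4 scale by (2, 3/2): (-3, -2) → (-6, -3)

T(p) = (-6, -3)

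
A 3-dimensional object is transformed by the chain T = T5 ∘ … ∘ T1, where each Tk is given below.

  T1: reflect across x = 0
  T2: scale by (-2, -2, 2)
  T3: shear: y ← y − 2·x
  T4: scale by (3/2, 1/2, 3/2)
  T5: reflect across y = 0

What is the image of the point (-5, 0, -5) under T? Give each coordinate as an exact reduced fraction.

T(p) = (-15, -10, -15)

T1 reflect across x = 0: (-5, 0, -5) → (5, 0, -5)
T2 scale by (-2, -2, 2): (5, 0, -5) → (-10, 0, -10)
T3 shear: y ← y − 2·x: (-10, 0, -10) → (-10, 20, -10)
T4 scale by (3/2, 1/2, 3/2): (-10, 20, -10) → (-15, 10, -15)
T5 reflect across y = 0: (-15, 10, -15) → (-15, -10, -15)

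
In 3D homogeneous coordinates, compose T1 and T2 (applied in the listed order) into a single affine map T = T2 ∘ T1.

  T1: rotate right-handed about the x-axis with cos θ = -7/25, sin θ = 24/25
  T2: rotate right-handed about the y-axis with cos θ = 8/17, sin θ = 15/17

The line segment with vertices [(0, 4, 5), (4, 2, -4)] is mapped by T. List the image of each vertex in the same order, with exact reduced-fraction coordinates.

image vertices: (183/85, -148/25, 488/425), (388/85, 82/25, -892/425)

T1 rotate right-handed about the x-axis with cos θ = -7/25, sin θ = 24/25: (0, 4, 5) → (0, -148/25, 61/25); (4, 2, -4) → (4, 82/25, 76/25)
T2 rotate right-handed about the y-axis with cos θ = 8/17, sin θ = 15/17: (0, -148/25, 61/25) → (183/85, -148/25, 488/425); (4, 82/25, 76/25) → (388/85, 82/25, -892/425)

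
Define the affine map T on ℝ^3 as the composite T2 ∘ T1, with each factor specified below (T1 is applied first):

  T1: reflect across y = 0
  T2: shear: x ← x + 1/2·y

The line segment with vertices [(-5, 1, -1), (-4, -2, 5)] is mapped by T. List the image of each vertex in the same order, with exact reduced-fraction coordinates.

T1 reflect across y = 0: (-5, 1, -1) → (-5, -1, -1); (-4, -2, 5) → (-4, 2, 5)
T2 shear: x ← x + 1/2·y: (-5, -1, -1) → (-11/2, -1, -1); (-4, 2, 5) → (-3, 2, 5)

image vertices: (-11/2, -1, -1), (-3, 2, 5)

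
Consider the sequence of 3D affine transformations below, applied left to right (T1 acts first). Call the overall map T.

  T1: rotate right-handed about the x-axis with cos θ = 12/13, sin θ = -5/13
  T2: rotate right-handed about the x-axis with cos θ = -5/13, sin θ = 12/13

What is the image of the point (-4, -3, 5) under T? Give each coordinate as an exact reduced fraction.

T1 rotate right-handed about the x-axis with cos θ = 12/13, sin θ = -5/13: (-4, -3, 5) → (-4, -11/13, 75/13)
T2 rotate right-handed about the x-axis with cos θ = -5/13, sin θ = 12/13: (-4, -11/13, 75/13) → (-4, -5, -3)

T(p) = (-4, -5, -3)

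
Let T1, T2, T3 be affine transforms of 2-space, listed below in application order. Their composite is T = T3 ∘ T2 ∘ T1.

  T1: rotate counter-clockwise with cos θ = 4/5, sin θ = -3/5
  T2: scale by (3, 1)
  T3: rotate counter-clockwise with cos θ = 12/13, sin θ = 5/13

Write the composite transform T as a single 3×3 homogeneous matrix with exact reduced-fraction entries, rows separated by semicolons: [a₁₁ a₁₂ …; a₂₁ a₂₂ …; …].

T = [159/65 88/65 0; 24/65 93/65 0; 0 0 1]

T1 = [4/5 3/5 0; -3/5 4/5 0; 0 0 1]
T2·T1 = [12/5 9/5 0; -3/5 4/5 0; 0 0 1]
T3·…·T1 = [159/65 88/65 0; 24/65 93/65 0; 0 0 1]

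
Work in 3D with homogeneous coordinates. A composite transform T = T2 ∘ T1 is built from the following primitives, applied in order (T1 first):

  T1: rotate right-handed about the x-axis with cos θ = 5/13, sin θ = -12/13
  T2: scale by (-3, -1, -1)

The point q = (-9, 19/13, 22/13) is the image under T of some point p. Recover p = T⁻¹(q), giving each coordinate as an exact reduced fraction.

p = (3, 1, -2)

T1 = [1 0 0 0; 0 5/13 12/13 0; 0 -12/13 5/13 0; 0 0 0 1]
T2·T1 = [-3 0 0 0; 0 -5/13 -12/13 0; 0 12/13 -5/13 0; 0 0 0 1]
det M = -3; M⁻¹ = [-1/3 0 0 0; 0 -5/13 12/13 0; 0 -12/13 -5/13 0; 0 0 0 1]
M⁻¹ · (-9, 19/13, 22/13)ᵀ = (3, 1, -2)ᵀ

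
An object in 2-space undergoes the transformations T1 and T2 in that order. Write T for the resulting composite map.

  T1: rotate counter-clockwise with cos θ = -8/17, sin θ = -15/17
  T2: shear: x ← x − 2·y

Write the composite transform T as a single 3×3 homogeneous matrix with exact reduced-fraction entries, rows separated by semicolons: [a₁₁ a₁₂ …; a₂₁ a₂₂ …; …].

T1 = [-8/17 15/17 0; -15/17 -8/17 0; 0 0 1]
T2·T1 = [22/17 31/17 0; -15/17 -8/17 0; 0 0 1]

T = [22/17 31/17 0; -15/17 -8/17 0; 0 0 1]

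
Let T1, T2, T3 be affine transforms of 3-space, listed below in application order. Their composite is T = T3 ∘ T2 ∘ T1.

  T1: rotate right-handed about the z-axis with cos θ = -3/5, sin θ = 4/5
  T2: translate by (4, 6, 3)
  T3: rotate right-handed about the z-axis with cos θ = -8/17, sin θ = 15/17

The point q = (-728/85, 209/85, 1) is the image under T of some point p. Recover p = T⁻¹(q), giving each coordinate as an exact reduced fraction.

p = (-1, -2, -2)

T1 = [-3/5 -4/5 0 0; 4/5 -3/5 0 0; 0 0 1 0; 0 0 0 1]
T2·T1 = [-3/5 -4/5 0 4; 4/5 -3/5 0 6; 0 0 1 3; 0 0 0 1]
T3·…·T1 = [-36/85 77/85 0 -122/17; -77/85 -36/85 0 12/17; 0 0 1 3; 0 0 0 1]
det M = 1; M⁻¹ = [-36/85 -77/85 0 -12/5; 77/85 -36/85 0 34/5; 0 0 1 -3; 0 0 0 1]
M⁻¹ · (-728/85, 209/85, 1)ᵀ = (-1, -2, -2)ᵀ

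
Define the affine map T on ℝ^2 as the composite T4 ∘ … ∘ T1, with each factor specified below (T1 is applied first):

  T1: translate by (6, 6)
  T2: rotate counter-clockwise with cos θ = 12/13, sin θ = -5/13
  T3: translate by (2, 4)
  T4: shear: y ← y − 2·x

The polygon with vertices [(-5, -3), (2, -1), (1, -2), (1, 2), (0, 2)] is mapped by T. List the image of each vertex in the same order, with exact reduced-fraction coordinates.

image vertices: (53/13, -23/13), (147/13, -222/13), (10, -15), (150/13, -187/13), (138/13, -158/13)

T1 translate by (6, 6): (-5, -3) → (1, 3); (2, -1) → (8, 5); (1, -2) → (7, 4); (1, 2) → (7, 8); (0, 2) → (6, 8)
T2 rotate counter-clockwise with cos θ = 12/13, sin θ = -5/13: (1, 3) → (27/13, 31/13); (8, 5) → (121/13, 20/13); (7, 4) → (8, 1); (7, 8) → (124/13, 61/13); (6, 8) → (112/13, 66/13)
T3 translate by (2, 4): (27/13, 31/13) → (53/13, 83/13); (121/13, 20/13) → (147/13, 72/13); (8, 1) → (10, 5); (124/13, 61/13) → (150/13, 113/13); (112/13, 66/13) → (138/13, 118/13)
T4 shear: y ← y − 2·x: (53/13, 83/13) → (53/13, -23/13); (147/13, 72/13) → (147/13, -222/13); (10, 5) → (10, -15); (150/13, 113/13) → (150/13, -187/13); (138/13, 118/13) → (138/13, -158/13)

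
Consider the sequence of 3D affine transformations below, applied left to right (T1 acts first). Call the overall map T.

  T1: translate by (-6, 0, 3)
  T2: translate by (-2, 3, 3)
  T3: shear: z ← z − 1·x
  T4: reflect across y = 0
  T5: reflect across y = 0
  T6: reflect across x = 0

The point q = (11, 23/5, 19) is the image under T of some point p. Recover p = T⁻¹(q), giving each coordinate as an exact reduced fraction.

T1 = [1 0 0 -6; 0 1 0 0; 0 0 1 3; 0 0 0 1]
T2·T1 = [1 0 0 -8; 0 1 0 3; 0 0 1 6; 0 0 0 1]
T3·…·T1 = [1 0 0 -8; 0 1 0 3; -1 0 1 14; 0 0 0 1]
T4·…·T1 = [1 0 0 -8; 0 -1 0 -3; -1 0 1 14; 0 0 0 1]
T5·…·T1 = [1 0 0 -8; 0 1 0 3; -1 0 1 14; 0 0 0 1]
T6·…·T1 = [-1 0 0 8; 0 1 0 3; -1 0 1 14; 0 0 0 1]
det M = -1; M⁻¹ = [-1 0 0 8; 0 1 0 -3; -1 0 1 -6; 0 0 0 1]
M⁻¹ · (11, 23/5, 19)ᵀ = (-3, 8/5, 2)ᵀ

p = (-3, 8/5, 2)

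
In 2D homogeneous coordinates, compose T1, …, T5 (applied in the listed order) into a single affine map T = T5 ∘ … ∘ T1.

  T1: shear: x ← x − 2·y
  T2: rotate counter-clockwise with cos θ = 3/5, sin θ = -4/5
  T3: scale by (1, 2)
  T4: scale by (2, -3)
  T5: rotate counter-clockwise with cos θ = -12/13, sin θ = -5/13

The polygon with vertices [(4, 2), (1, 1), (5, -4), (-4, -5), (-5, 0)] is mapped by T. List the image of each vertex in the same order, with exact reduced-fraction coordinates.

image vertices: (-372/65, 352/65), (-18/5, 38/5), (1368/65, -4838/65), (1218/65, -2788/65), (-48/13, 318/13)

T1 shear: x ← x − 2·y: (4, 2) → (0, 2); (1, 1) → (-1, 1); (5, -4) → (13, -4); (-4, -5) → (6, -5); (-5, 0) → (-5, 0)
T2 rotate counter-clockwise with cos θ = 3/5, sin θ = -4/5: (0, 2) → (8/5, 6/5); (-1, 1) → (1/5, 7/5); (13, -4) → (23/5, -64/5); (6, -5) → (-2/5, -39/5); (-5, 0) → (-3, 4)
T3 scale by (1, 2): (8/5, 6/5) → (8/5, 12/5); (1/5, 7/5) → (1/5, 14/5); (23/5, -64/5) → (23/5, -128/5); (-2/5, -39/5) → (-2/5, -78/5); (-3, 4) → (-3, 8)
T4 scale by (2, -3): (8/5, 12/5) → (16/5, -36/5); (1/5, 14/5) → (2/5, -42/5); (23/5, -128/5) → (46/5, 384/5); (-2/5, -78/5) → (-4/5, 234/5); (-3, 8) → (-6, -24)
T5 rotate counter-clockwise with cos θ = -12/13, sin θ = -5/13: (16/5, -36/5) → (-372/65, 352/65); (2/5, -42/5) → (-18/5, 38/5); (46/5, 384/5) → (1368/65, -4838/65); (-4/5, 234/5) → (1218/65, -2788/65); (-6, -24) → (-48/13, 318/13)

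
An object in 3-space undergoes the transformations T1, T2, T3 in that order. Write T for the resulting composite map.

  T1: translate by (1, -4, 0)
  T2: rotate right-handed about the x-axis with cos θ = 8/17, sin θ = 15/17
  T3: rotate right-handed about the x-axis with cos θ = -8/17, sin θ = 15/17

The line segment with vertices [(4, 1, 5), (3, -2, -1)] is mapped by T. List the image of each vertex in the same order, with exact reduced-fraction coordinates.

T1 translate by (1, -4, 0): (4, 1, 5) → (5, -3, 5); (3, -2, -1) → (4, -6, -1)
T2 rotate right-handed about the x-axis with cos θ = 8/17, sin θ = 15/17: (5, -3, 5) → (5, -99/17, -5/17); (4, -6, -1) → (4, -33/17, -98/17)
T3 rotate right-handed about the x-axis with cos θ = -8/17, sin θ = 15/17: (5, -99/17, -5/17) → (5, 3, -5); (4, -33/17, -98/17) → (4, 6, 1)

image vertices: (5, 3, -5), (4, 6, 1)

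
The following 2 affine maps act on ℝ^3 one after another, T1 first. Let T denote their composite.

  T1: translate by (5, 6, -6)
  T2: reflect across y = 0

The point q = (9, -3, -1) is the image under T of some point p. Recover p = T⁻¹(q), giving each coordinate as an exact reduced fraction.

T1 = [1 0 0 5; 0 1 0 6; 0 0 1 -6; 0 0 0 1]
T2·T1 = [1 0 0 5; 0 -1 0 -6; 0 0 1 -6; 0 0 0 1]
det M = -1; M⁻¹ = [1 0 0 -5; 0 -1 0 -6; 0 0 1 6; 0 0 0 1]
M⁻¹ · (9, -3, -1)ᵀ = (4, -3, 5)ᵀ

p = (4, -3, 5)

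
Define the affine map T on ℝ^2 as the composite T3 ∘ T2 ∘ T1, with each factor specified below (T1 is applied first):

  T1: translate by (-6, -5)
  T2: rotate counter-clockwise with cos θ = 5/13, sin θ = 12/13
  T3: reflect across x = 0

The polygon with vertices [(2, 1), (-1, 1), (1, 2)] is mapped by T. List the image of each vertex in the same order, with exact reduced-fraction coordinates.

T1 translate by (-6, -5): (2, 1) → (-4, -4); (-1, 1) → (-7, -4); (1, 2) → (-5, -3)
T2 rotate counter-clockwise with cos θ = 5/13, sin θ = 12/13: (-4, -4) → (28/13, -68/13); (-7, -4) → (1, -8); (-5, -3) → (11/13, -75/13)
T3 reflect across x = 0: (28/13, -68/13) → (-28/13, -68/13); (1, -8) → (-1, -8); (11/13, -75/13) → (-11/13, -75/13)

image vertices: (-28/13, -68/13), (-1, -8), (-11/13, -75/13)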